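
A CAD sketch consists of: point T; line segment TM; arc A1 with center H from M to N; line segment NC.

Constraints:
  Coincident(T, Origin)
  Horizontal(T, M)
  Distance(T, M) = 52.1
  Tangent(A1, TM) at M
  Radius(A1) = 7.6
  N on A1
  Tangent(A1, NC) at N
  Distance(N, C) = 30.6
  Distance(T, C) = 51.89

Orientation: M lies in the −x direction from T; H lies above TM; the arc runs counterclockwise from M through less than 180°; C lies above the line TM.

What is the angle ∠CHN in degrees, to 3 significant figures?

76.1°

Checks: T = (0.00, 0.00) ✓; |HN| = 7.600 ✓; ∠(HN, NC) = 90.00° ✓; |NC| = 30.60 ✓; |TC| = 51.89 ✓.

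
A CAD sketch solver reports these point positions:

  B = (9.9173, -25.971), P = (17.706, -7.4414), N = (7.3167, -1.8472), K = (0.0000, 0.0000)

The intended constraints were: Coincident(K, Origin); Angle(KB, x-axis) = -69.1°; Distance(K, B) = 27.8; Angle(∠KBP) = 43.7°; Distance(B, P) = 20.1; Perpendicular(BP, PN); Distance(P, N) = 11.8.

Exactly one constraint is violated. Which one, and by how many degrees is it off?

Perpendicular(BP, PN) — off by 5.50°.

K = (0.00, 0.00) ✓; KB at -69.10° ✓; |KB| = 27.80 ✓; ∠KBP = 43.70° ✓; |BP| = 20.10 ✓; ∠(BP, PN) = 84.50° ✗; |PN| = 11.80 ✓.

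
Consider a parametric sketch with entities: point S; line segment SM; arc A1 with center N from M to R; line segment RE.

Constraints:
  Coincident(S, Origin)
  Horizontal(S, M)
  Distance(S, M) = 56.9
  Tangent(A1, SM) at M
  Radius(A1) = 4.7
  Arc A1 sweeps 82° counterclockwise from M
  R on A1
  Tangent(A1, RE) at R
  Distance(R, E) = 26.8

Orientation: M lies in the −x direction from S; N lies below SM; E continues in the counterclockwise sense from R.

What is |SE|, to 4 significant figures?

72.09

S is at the origin; SM is horizontal with |SM| = 56.9 and M on the −x side, so M = (-56.90, 0.000). Since A1 is tangent to SM there, NM ⟂ SM, so N = M + (0, -4.7) = (-56.90, -4.700). On A1, M sits at bearing 90° from N; an 82° counterclockwise sweep puts R at bearing 172°, so R = N + 4.7·(cos 172°, sin 172°) = (-61.55, -4.046). The tangent condition forces NR to be normal to RE, so RE runs along (−sin 172°, cos 172°); with |RE| = 26.8, E = (-65.28, -30.59). Then |SE| = |E − S| = 72.09.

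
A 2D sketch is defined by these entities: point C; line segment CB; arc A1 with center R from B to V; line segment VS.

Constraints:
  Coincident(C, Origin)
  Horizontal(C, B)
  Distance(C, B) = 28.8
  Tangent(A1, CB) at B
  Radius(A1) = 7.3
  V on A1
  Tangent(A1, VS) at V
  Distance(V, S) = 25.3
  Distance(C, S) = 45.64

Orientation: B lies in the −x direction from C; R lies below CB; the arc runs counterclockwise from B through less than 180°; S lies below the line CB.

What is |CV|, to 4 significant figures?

37.00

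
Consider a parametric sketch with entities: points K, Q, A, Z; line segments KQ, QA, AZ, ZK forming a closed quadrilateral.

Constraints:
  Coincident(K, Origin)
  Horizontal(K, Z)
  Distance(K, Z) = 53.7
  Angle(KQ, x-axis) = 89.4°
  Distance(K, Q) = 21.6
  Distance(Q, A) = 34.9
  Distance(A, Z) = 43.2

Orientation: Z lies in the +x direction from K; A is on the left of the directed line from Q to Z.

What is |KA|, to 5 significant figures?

48.651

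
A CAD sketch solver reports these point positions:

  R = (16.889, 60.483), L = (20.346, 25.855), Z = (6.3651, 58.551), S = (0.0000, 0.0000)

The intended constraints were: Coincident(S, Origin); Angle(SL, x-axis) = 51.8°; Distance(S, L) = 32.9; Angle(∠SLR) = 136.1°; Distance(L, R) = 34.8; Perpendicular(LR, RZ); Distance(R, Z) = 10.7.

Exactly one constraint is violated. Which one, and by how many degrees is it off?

Perpendicular(LR, RZ) — off by 4.70°.

S = (0.00, 0.00) ✓; SL at 51.80° ✓; |SL| = 32.90 ✓; ∠SLR = 136.1° ✓; |LR| = 34.80 ✓; ∠(LR, RZ) = 94.70° ✗; |RZ| = 10.70 ✓.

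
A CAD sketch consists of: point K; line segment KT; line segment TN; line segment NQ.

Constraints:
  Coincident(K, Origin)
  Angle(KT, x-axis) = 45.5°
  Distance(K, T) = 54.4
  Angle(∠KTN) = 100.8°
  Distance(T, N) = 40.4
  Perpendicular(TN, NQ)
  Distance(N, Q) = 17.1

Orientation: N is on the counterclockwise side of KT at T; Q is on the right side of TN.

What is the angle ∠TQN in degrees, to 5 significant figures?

67.059°

∠KTN = 100.8°, so TN runs at 45.5° + (180° − 100.8°) = 124.70° from the x-axis; with |TN| = 40.4, N = T + 40.4·(cos 124.70°, sin 124.70°) = (15.131, 72.015). TN ⟂ NQ; with |NQ| = 17.1 on the right of TN, Q = N + 17.1·(0.82214, 0.56928) = (29.189, 81.750). Then cos ∠TQN = QT·QN / (|QT||QN|), giving 67.059°.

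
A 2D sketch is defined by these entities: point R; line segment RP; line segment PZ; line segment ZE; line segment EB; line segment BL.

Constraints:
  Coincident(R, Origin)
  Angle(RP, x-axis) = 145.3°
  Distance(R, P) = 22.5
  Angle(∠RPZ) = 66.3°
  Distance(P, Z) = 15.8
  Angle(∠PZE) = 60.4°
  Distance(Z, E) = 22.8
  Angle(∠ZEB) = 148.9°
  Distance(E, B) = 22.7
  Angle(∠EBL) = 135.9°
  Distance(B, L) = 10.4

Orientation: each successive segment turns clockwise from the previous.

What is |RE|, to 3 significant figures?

4.57

∠RPZ = 66.3° gives PZ at 31.6° from the x-axis; with |PZ| = 15.8, Z = (-5.04, 21.1). ∠PZE = 60.4° gives ZE at -88.0° from the x-axis; with |ZE| = 22.8, E = (-4.25, -1.70). Then |RE| = |E − R| = 4.57.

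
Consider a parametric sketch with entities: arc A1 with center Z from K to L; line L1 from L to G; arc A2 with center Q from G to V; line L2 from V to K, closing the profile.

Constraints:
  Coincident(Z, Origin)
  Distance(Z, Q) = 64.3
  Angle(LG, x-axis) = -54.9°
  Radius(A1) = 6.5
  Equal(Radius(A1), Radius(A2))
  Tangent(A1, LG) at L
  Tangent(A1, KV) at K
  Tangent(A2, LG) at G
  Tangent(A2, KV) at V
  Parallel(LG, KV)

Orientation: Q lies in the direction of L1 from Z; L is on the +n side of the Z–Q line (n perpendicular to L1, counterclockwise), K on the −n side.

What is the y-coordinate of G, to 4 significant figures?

-48.87

The slot axis is L1's direction at -54.9°, so u = (cos -54.9°, sin -54.9°) = (0.5750, -0.8181) and n = (−sin -54.9°, cos -54.9°) = (0.8181, 0.5750). Z is at the origin and Q lies 64.3 along u from Z, so Q = 64.3·u = (36.97, -52.61). Tangency of A1 to both parallel lines with radius 6.5 puts L and K at Z ± 6.5·n: L = (5.318, 3.738), K = (-5.318, -3.738). Equal radii place G and V the same way about Q: G = Q + 6.5·n = (42.29, -48.87), V = Q − 6.5·n = (31.65, -56.34). So G.y = -48.87.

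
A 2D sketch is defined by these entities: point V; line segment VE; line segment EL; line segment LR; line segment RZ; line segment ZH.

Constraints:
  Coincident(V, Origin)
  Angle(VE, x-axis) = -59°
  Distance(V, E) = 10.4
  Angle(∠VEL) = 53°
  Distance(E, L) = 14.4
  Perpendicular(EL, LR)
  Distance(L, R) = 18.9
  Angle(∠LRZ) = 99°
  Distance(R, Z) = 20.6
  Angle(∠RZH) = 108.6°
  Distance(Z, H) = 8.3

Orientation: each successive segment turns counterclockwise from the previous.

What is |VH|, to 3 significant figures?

17.3

V is at the origin; VE runs at -59.0° with length 10.4, so E = (5.36, -8.91). ∠VEL = 53.0° gives EL at 68.0° from the x-axis; with |EL| = 14.4, L = (10.8, 4.44). EL is perpendicular to LR, so LR runs at 158°; with |LR| = 18.9, R = (-6.77, 11.5). ∠LRZ = 99.0° gives RZ at -121° from the x-axis; with |RZ| = 20.6, Z = (-17.4, -6.14). ∠RZH = 108.6° gives ZH at -49.6° from the x-axis; with |ZH| = 8.3, H = (-12.0, -12.5). Then |VH| = |H − V| = 17.3.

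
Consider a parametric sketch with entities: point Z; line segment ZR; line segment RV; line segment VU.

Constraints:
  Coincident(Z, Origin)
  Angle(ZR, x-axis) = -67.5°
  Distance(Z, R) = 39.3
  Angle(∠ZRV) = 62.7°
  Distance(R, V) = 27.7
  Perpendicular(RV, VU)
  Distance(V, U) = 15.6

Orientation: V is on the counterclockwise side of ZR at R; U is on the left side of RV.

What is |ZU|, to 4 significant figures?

21.61

∠ZRV = 62.7°, so RV runs at -67.5° + (180° − 62.7°) = 49.80° from the x-axis; with |RV| = 27.7, V = R + 27.7·(cos 49.80°, sin 49.80°) = (32.92, -15.15). RV ⟂ VU; with |VU| = 15.6 on the left of RV, U = V + 15.6·(-0.7638, 0.6455) = (21.00, -5.082). Then |ZU| = |U − Z| = 21.61.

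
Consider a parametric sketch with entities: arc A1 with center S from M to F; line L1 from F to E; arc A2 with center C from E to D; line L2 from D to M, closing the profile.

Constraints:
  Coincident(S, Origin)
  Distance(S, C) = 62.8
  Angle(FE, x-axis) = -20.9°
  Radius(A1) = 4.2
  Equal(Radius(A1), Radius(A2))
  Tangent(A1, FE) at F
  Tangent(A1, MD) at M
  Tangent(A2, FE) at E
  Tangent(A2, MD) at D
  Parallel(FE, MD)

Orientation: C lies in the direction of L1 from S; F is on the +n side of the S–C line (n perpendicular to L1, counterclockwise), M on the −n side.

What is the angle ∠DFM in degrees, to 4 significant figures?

82.38°

Tangency of A1 to both parallel lines with radius 4.2 puts F and M at S ± 4.2·n: F = (1.498, 3.924), M = (-1.498, -3.924). Equal radii place E and D the same way about C: E = C + 4.2·n = (60.17, -18.48), D = C − 4.2·n = (57.17, -26.33). Then cos ∠DFM = FD·FM / (|FD||FM|), giving 82.38°.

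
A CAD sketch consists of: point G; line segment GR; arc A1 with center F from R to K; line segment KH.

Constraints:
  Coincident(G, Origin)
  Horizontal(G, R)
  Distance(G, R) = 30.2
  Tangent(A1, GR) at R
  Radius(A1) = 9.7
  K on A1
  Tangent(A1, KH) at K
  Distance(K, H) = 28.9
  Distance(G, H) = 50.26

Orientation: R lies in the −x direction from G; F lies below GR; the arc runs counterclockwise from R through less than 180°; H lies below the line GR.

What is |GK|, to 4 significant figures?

41.42

Checks: G.y = 0.00, R.y = 0.00 ✓; |FK| = 9.700 ✓; ∠(FK, KH) = 90.00° ✓; |KH| = 28.90 ✓; |GH| = 50.26 ✓.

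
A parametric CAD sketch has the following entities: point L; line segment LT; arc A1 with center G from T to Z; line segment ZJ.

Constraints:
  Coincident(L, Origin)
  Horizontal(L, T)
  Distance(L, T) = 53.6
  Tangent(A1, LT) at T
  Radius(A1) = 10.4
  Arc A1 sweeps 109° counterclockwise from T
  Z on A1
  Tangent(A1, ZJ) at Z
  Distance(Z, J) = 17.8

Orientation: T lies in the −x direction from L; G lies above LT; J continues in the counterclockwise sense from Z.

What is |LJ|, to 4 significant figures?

58.26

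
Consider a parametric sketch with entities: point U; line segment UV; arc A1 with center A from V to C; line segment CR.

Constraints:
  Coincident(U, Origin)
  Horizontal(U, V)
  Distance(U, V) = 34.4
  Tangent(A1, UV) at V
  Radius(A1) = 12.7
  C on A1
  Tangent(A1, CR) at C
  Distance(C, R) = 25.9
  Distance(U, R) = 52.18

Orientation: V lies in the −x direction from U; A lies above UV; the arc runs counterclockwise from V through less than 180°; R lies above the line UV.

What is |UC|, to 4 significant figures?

28.35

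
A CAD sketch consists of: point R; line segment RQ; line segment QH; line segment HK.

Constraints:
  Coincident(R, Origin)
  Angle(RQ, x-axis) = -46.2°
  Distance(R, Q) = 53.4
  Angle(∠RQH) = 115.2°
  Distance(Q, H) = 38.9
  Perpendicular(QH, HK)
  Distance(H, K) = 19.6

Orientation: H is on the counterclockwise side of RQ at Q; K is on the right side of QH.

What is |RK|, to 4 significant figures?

91.72

R is at the origin; RQ runs at -46.2° with length 53.4, so Q = 53.4·(cos -46.2°, sin -46.2°) = (36.96, -38.54). ∠RQH = 115.2°, so QH runs at -46.2° + (180° − 115.2°) = 18.60° from the x-axis; with |QH| = 38.9, H = Q + 38.9·(cos 18.60°, sin 18.60°) = (73.83, -26.13). QH is perpendicular to HK; with |HK| = 19.6 on the right of QH, K = H + 19.6·(0.3190, -0.9478) = (80.08, -44.71). Then |RK| = |K − R| = 91.72.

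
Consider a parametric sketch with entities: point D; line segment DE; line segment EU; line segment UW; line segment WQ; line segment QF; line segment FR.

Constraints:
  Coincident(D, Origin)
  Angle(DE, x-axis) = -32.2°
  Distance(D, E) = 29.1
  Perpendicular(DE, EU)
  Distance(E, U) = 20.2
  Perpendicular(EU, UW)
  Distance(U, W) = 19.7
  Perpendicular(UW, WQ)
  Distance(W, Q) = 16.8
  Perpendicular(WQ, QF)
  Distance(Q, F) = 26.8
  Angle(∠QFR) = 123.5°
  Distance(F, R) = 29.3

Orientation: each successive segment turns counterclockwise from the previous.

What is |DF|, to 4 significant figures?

36.36

The perpendicularity gives WQ at right angles to UW, so WQ runs at -122.2°; with |WQ| = 16.8, Q = (9.766, -2.132). WQ is perpendicular to QF, so QF runs at -32.20°; with |QF| = 26.8, F = (32.44, -16.41). Then |DF| = |F − D| = 36.36.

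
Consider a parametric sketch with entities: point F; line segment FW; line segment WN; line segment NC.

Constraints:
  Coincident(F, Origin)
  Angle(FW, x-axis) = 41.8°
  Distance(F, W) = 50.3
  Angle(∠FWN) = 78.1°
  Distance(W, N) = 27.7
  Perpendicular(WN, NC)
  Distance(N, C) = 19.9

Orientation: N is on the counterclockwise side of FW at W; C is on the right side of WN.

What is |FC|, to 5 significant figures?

71.258

F is at the origin; FW runs at 41.8° with length 50.3, so W = 50.3·(cos 41.8°, sin 41.8°) = (37.497, 33.527). ∠FWN = 78.1°, so WN runs at 41.8° + (180° − 78.1°) = 143.70° from the x-axis; with |WN| = 27.7, N = W + 27.7·(cos 143.70°, sin 143.70°) = (15.173, 49.925). The perpendicularity gives NC at right angles to WN; with |NC| = 19.9 on the right of WN, C = N + 19.9·(0.59201, 0.80593) = (26.954, 65.963). Then |FC| = |C − F| = 71.258.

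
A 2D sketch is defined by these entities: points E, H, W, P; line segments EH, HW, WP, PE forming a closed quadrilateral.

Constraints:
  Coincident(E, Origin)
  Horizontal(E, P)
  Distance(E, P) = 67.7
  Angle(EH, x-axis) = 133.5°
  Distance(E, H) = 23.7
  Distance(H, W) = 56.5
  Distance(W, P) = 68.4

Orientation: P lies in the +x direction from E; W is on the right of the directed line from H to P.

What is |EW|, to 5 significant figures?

34.699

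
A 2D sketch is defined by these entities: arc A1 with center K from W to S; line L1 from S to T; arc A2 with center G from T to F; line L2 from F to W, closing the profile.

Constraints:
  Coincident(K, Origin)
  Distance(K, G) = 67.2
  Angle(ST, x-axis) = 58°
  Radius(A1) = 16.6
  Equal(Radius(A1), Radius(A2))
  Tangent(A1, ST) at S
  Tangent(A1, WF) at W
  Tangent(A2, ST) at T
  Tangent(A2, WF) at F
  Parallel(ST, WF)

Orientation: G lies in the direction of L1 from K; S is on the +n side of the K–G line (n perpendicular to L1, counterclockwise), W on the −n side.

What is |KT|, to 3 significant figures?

69.2

The slot axis is L1's direction at 58.0°, so u = (cos 58.0°, sin 58.0°) = (0.530, 0.848) and n = (−sin 58.0°, cos 58.0°) = (-0.848, 0.530). K is at the origin and G lies 67.2 along u from K, so G = 67.2·u = (35.6, 57.0). Tangency of A1 to both parallel lines with radius 16.6 puts S and W at K ± 16.6·n: S = (-14.1, 8.80), W = (14.1, -8.80). Equal radii place T and F the same way about G: T = G + 16.6·n = (21.5, 65.8), F = G − 16.6·n = (49.7, 48.2). Then |KT| = |T − K| = 69.2.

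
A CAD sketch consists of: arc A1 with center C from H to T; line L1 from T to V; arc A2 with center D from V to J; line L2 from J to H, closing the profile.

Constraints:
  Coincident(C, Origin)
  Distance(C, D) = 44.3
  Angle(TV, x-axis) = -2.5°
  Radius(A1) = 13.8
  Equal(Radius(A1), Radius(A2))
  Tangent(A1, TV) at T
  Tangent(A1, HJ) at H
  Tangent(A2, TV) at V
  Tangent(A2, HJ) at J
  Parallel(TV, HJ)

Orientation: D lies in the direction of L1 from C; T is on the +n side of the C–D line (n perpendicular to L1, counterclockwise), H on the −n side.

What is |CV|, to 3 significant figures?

46.4

Tangency of A1 to both parallel lines with radius 13.8 puts T and H at C ± 13.8·n: T = (0.602, 13.8), H = (-0.602, -13.8). Equal radii place V and J the same way about D: V = D + 13.8·n = (44.9, 11.9), J = D − 13.8·n = (43.7, -15.7). Then |CV| = |V − C| = 46.4.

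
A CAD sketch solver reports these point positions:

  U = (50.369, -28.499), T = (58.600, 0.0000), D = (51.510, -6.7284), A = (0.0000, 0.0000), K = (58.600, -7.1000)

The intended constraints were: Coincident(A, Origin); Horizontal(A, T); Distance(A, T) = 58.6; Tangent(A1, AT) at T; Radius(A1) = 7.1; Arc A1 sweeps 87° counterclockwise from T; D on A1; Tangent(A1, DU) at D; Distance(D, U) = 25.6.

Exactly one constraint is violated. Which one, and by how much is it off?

Distance(D, U) = 25.6 — off by 3.80.

A = (0.00, 0.00) ✓; A.y = 0.00, T.y = 0.00 ✓; |AT| = 58.60 ✓; ∠(KT, TA) = 90.00° ✓; |KT| = 7.100 ✓; bearing(K→D) − bearing(K→T) = 87.00° ✓; |KD| = 7.100 ✓; ∠(KD, DU) = 90.00° ✓; |DU| = 21.80 ✗.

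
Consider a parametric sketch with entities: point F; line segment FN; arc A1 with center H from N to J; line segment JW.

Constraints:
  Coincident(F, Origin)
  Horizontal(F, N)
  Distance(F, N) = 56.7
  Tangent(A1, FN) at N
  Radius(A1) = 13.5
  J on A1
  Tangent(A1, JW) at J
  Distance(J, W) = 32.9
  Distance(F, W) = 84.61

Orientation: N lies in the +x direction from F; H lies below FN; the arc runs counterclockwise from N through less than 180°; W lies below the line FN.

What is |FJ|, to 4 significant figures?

52.70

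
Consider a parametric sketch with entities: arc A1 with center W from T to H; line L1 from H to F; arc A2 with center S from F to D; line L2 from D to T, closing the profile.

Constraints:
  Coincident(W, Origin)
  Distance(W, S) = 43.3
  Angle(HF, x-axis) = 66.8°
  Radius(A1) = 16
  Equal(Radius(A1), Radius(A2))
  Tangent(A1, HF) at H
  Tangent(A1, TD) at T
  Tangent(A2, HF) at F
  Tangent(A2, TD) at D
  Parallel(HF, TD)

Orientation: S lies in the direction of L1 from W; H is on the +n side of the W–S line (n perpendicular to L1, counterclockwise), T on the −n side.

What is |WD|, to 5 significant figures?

46.162

The slot axis is L1's direction at 66.8°, so u = (cos 66.8°, sin 66.8°) = (0.39394, 0.91914) and n = (−sin 66.8°, cos 66.8°) = (-0.91914, 0.39394). W is at the origin and S lies 43.3 along u from W, so S = 43.3·u = (17.058, 39.799). Tangency of A1 to both parallel lines with radius 16.0 puts H and T at W ± 16.0·n: H = (-14.706, 6.3031), T = (14.706, -6.3031). Equal radii place F and D the same way about S: F = S + 16.0·n = (2.3515, 46.102), D = S − 16.0·n = (31.764, 33.495). Then |WD| = |D − W| = 46.162.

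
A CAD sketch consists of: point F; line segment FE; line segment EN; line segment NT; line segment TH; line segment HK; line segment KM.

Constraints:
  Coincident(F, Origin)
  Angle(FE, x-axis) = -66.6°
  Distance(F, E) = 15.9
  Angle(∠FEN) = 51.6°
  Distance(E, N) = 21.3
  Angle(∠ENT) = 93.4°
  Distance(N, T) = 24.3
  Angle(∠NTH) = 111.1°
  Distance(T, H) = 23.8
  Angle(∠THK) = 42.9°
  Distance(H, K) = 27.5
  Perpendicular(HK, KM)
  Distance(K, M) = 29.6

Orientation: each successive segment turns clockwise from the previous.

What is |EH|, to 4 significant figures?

34.14

F is at the origin; FE runs at -66.6° with length 15.9, so E = (6.315, -14.59). ∠FEN = 51.6° gives EN at 165.0° from the x-axis; with |EN| = 21.3, N = (-14.26, -9.079). ∠ENT = 93.4° gives NT at 78.40° from the x-axis; with |NT| = 24.3, T = (-9.373, 14.72). ∠NTH = 111.1° gives TH at 9.500° from the x-axis; with |TH| = 23.8, H = (14.10, 18.65). Then |EH| = |H − E| = 34.14.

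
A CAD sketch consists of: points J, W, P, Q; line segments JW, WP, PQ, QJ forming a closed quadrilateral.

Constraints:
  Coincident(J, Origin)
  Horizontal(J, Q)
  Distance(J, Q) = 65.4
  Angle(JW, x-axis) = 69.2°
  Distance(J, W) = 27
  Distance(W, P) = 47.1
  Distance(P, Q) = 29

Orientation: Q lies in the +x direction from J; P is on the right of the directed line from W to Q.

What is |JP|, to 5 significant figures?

40.564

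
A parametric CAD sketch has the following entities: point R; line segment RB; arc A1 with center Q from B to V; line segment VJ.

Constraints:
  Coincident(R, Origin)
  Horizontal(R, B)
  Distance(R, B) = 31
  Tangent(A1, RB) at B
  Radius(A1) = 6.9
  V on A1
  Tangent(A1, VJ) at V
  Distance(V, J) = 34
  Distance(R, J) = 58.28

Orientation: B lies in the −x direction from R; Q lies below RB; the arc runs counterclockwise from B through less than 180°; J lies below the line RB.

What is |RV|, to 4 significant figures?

38.28

Checks: |QV| = 6.900 ✓; ∠(QV, VJ) = 90.00° ✓; |VJ| = 34.00 ✓; |RJ| = 58.28 ✓.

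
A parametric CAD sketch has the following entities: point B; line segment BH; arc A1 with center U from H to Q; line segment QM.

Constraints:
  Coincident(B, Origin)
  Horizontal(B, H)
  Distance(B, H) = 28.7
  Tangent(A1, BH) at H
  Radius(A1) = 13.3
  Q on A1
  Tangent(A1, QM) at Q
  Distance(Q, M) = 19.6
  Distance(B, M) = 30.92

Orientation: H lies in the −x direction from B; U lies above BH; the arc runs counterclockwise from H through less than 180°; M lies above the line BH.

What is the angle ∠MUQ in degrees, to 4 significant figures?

55.84°

Checks: |UQ| = 13.30 ✓; ∠(UQ, QM) = 90.00° ✓; |QM| = 19.60 ✓; |BM| = 30.92 ✓.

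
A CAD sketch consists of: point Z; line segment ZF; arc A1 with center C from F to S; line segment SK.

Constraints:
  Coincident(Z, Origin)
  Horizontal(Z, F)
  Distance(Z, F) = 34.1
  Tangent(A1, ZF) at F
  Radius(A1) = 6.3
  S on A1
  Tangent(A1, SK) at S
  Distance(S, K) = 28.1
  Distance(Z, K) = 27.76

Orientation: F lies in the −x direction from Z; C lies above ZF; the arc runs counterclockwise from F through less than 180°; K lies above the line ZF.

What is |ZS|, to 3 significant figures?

29.2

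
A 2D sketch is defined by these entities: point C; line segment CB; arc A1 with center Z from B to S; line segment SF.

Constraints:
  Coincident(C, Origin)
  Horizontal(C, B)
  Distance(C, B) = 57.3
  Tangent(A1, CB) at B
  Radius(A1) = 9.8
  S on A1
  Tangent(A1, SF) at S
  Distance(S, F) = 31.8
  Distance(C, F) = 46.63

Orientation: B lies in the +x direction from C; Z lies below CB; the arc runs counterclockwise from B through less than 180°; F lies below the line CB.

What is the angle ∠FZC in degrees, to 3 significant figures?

53.3°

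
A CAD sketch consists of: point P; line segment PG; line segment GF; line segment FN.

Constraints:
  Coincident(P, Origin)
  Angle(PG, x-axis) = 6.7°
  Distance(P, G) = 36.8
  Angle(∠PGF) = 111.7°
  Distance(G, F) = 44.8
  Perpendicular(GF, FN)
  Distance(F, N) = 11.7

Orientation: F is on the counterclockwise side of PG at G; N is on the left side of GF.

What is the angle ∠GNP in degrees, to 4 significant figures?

35.70°

P is at the origin; PG runs at 6.7° with length 36.8, so G = 36.8·(cos 6.7°, sin 6.7°) = (36.55, 4.293). ∠PGF = 111.7°, so GF runs at 6.7° + (180° − 111.7°) = 75.00° from the x-axis; with |GF| = 44.8, F = G + 44.8·(cos 75.00°, sin 75.00°) = (48.14, 47.57). GF ⟂ FN; with |FN| = 11.7 on the left of GF, N = F + 11.7·(-0.9659, 0.2588) = (36.84, 50.60). Then cos ∠GNP = NG·NP / (|NG||NP|), giving 35.70°.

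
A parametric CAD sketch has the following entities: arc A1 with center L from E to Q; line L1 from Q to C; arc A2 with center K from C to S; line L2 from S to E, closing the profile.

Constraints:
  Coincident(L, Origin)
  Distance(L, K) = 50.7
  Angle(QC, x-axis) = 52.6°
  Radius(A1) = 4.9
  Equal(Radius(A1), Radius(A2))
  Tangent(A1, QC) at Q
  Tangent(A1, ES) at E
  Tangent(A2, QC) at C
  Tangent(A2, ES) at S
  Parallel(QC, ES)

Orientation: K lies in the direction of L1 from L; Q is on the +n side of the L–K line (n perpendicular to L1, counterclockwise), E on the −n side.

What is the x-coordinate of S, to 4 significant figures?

34.69

The slot axis is L1's direction at 52.6°, so u = (cos 52.6°, sin 52.6°) = (0.6074, 0.7944) and n = (−sin 52.6°, cos 52.6°) = (-0.7944, 0.6074). L is at the origin and K lies 50.7 along u from L, so K = 50.7·u = (30.79, 40.28). Tangency of A1 to both parallel lines with radius 4.9 puts Q and E at L ± 4.9·n: Q = (-3.893, 2.976), E = (3.893, -2.976). Equal radii place C and S the same way about K: C = K + 4.9·n = (26.90, 43.25), S = K − 4.9·n = (34.69, 37.30). So S.x = 34.69.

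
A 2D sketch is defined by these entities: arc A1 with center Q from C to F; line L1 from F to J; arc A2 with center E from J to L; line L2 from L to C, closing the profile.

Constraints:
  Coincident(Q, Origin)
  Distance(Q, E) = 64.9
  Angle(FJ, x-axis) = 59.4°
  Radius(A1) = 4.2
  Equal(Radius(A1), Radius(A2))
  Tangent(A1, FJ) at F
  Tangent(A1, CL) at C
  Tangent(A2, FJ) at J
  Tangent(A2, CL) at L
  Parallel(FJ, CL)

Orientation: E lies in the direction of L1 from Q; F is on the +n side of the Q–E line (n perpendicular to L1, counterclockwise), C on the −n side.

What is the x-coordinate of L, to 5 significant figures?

36.652

Tangency of A1 to both parallel lines with radius 4.2 puts F and C at Q ± 4.2·n: F = (-3.6151, 2.1380), C = (3.6151, -2.1380). Equal radii place J and L the same way about E: J = E + 4.2·n = (29.422, 58.000), L = E − 4.2·n = (36.652, 53.724). So L.x = 36.652.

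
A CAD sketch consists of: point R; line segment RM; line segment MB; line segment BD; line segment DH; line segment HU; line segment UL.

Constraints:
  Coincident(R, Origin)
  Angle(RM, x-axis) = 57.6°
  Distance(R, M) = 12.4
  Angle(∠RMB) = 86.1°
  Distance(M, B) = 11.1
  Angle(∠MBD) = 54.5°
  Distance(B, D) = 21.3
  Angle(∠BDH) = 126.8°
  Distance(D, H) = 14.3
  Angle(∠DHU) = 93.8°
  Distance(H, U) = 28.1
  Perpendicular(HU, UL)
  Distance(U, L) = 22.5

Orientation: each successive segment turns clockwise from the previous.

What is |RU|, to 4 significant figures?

29.54

R is at the origin; RM runs at 57.6° with length 12.4, so M = (6.644, 10.47). ∠RMB = 86.1° gives MB at -36.30° from the x-axis; with |MB| = 11.1, B = (15.59, 3.898). ∠MBD = 54.5° gives BD at -161.8° from the x-axis; with |BD| = 21.3, D = (-4.644, -2.754). ∠BDH = 126.8° gives DH at 145.0° from the x-axis; with |DH| = 14.3, H = (-16.36, 5.448). ∠DHU = 93.8° gives HU at 58.80° from the x-axis; with |HU| = 28.1, U = (-1.802, 29.48). Then |RU| = |U − R| = 29.54.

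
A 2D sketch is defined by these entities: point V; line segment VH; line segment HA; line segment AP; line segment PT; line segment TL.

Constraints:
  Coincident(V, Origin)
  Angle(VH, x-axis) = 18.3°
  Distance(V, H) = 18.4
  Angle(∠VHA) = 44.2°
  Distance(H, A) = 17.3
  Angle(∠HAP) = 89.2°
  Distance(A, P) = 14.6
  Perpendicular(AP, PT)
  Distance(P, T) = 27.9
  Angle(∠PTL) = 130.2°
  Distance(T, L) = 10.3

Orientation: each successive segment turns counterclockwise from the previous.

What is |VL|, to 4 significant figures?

31.23

The perpendicularity gives PT at right angles to AP, so PT runs at -25.10°; with |PT| = 27.9, T = (20.98, -11.72). ∠PTL = 130.2° gives TL at 24.70° from the x-axis; with |TL| = 10.3, L = (30.34, -7.418). Then |VL| = |L − V| = 31.23.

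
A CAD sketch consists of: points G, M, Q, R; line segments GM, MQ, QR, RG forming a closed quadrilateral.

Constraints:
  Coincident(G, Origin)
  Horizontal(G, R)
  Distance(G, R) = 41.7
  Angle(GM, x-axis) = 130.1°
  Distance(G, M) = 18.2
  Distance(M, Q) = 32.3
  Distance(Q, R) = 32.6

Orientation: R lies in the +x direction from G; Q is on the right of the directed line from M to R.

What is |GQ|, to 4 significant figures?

14.17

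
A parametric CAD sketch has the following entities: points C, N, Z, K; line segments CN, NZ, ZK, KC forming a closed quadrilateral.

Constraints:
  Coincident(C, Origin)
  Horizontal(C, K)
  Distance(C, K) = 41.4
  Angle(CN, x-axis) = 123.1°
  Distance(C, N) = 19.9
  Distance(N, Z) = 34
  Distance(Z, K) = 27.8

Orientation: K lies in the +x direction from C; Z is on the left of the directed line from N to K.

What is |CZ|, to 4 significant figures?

30.89

Checks: |NZ| = 34.00 ✓; |ZK| = 27.80 ✓.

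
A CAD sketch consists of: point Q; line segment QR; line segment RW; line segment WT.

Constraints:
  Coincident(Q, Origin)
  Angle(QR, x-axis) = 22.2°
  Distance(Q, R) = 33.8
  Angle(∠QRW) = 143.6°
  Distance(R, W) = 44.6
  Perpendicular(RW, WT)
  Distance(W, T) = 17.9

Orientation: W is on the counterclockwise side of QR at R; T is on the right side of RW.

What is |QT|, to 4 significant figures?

81.22

Q is at the origin; QR runs at 22.2° with length 33.8, so R = 33.8·(cos 22.2°, sin 22.2°) = (31.29, 12.77). ∠QRW = 143.6°, so RW runs at 22.2° + (180° − 143.6°) = 58.60° from the x-axis; with |RW| = 44.6, W = R + 44.6·(cos 58.60°, sin 58.60°) = (54.53, 50.84). RW ⟂ WT; with |WT| = 17.9 on the right of RW, T = W + 17.9·(0.8536, -0.5210) = (69.81, 41.51). Then |QT| = |T − Q| = 81.22.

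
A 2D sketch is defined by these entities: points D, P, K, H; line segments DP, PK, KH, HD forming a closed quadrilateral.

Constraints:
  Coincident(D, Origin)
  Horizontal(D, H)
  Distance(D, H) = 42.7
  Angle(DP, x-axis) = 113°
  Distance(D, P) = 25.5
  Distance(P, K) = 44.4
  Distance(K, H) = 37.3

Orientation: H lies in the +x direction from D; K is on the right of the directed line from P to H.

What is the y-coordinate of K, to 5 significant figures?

-16.545

D is at the origin; DH is horizontal with |DH| = 42.7 and H in +x, so H = (42.7, 0). DP runs at 113.0° with |DP| = 25.5, so P = (-9.9636, 23.473). K is determined by |PK| = 44.4 and |KH| = 37.3 together: it lies at the intersection of circle(P, 44.4) and circle(H, 37.3). With |PH| = 57.658, the foot of the radical line on PH is 33.859 from P and the perpendicular offset is √(44.4² − 33.859²) = 28.721. Taking the right-of-PH solution: K = (9.2701, -16.545).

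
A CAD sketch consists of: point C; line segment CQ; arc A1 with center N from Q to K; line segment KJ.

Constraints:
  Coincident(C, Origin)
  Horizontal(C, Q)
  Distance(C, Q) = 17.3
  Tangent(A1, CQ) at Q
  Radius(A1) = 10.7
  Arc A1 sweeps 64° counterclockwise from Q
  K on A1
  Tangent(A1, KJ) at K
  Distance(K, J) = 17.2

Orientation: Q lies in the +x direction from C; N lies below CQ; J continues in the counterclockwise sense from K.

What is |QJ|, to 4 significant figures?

27.48

On A1, Q sits at bearing 90° from N; a 64° counterclockwise sweep puts K at bearing 154°, so K = N + 10.7·(cos 154°, sin 154°) = (7.683, -6.009). A1 meets KJ tangentially, so NK is at right angles to KJ, so KJ runs along (−sin 154°, cos 154°); with |KJ| = 17.2, J = (0.1429, -21.47). Then |QJ| = |J − Q| = 27.48.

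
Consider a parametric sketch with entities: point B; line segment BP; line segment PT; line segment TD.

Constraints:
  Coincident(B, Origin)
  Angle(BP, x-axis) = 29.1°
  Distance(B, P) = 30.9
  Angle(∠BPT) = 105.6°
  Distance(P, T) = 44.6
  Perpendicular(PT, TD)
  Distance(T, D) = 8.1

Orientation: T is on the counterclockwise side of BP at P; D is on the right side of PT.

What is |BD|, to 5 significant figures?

65.061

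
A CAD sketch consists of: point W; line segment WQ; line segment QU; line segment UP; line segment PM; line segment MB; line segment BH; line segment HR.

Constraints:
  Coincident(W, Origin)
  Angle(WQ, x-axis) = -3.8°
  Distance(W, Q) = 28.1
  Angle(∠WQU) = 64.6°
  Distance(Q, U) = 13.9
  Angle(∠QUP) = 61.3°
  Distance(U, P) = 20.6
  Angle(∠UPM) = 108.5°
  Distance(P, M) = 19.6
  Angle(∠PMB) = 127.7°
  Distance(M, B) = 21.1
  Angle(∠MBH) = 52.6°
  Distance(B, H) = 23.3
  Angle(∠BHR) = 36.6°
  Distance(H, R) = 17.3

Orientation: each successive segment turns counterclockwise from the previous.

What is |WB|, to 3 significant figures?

47.4

W is at the origin; WQ runs at -3.8° with length 28.1, so Q = (28.0, -1.86). ∠WQU = 64.6° gives QU at 112° from the x-axis; with |QU| = 13.9, U = (22.9, 11.1). ∠QUP = 61.3° gives UP at -130° from the x-axis; with |UP| = 20.6, P = (9.76, -4.79). ∠UPM = 108.5° gives PM at -58.2° from the x-axis; with |PM| = 19.6, M = (20.1, -21.4). ∠PMB = 127.7° gives MB at -5.90° from the x-axis; with |MB| = 21.1, B = (41.1, -23.6). Then |WB| = |B − W| = 47.4.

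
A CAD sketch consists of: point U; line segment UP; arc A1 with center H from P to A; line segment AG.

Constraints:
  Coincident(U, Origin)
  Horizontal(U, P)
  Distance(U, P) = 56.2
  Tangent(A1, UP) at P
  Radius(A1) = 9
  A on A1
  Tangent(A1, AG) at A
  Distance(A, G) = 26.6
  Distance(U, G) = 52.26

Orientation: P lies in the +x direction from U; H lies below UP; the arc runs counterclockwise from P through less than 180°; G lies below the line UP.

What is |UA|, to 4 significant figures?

47.96

Checks: ∠(HP, PU) = 90.00° ✓; |HP| = 9.000 ✓; |HA| = 9.000 ✓; ∠(HA, AG) = 90.00° ✓; |AG| = 26.60 ✓; |UG| = 52.26 ✓.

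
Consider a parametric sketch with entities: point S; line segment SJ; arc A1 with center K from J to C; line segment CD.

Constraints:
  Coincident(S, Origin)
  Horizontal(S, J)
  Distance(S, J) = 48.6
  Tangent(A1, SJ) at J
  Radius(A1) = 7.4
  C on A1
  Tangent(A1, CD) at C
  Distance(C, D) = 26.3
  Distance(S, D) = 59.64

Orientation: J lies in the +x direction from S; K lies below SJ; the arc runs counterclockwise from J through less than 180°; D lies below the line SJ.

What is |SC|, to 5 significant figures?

42.515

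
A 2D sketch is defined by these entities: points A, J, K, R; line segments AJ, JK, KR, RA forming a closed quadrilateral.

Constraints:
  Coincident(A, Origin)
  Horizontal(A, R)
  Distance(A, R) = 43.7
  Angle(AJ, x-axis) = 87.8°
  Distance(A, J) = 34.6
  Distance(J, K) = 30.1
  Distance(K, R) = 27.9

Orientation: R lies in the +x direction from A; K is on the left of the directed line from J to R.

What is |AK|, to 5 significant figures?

38.063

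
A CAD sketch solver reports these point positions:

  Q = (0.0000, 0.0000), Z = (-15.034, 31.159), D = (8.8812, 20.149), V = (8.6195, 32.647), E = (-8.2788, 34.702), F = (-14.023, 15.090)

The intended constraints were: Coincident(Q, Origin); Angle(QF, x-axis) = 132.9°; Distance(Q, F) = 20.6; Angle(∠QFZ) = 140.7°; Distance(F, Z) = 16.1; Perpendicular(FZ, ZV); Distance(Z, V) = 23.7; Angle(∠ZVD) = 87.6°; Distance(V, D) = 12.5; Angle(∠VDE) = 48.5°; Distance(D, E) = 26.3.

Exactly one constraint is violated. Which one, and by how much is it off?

Distance(D, E) = 26.3 — off by 3.80.

Q = (0.00, 0.00) ✓; QF at 132.9° ✓; |QF| = 20.60 ✓; ∠QFZ = 140.7° ✓; |FZ| = 16.10 ✓; ∠(FZ, ZV) = 90.00° ✓; |ZV| = 23.70 ✓; ∠ZVD = 87.60° ✓; |VD| = 12.50 ✓; ∠VDE = 48.50° ✓; |DE| = 22.50 ✗.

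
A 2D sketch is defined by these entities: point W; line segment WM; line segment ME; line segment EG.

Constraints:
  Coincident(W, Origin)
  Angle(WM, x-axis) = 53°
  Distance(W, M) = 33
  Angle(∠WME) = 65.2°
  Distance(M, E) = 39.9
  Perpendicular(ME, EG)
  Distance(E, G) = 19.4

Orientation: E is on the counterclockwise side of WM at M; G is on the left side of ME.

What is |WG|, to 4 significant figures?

28.12

∠WME = 65.2°, so ME runs at 53.0° + (180° − 65.2°) = 167.8° from the x-axis; with |ME| = 39.9, E = M + 39.9·(cos 167.8°, sin 167.8°) = (-19.14, 34.79). ME is perpendicular to EG; with |EG| = 19.4 on the left of ME, G = E + 19.4·(-0.2113, -0.9774) = (-23.24, 15.82). Then |WG| = |G − W| = 28.12.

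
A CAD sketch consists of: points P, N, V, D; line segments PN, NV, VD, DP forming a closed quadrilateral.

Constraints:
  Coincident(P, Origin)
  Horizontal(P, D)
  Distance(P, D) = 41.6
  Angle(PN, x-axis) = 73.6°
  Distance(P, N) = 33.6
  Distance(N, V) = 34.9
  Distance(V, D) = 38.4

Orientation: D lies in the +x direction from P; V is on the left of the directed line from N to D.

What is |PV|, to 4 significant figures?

58.24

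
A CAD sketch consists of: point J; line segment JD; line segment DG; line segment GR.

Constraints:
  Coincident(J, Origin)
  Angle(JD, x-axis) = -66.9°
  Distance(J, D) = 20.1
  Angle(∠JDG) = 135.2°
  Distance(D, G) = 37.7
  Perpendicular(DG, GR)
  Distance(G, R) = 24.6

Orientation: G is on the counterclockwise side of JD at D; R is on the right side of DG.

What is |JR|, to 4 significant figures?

64.83

∠JDG = 135.2°, so DG runs at -66.9° + (180° − 135.2°) = -22.10° from the x-axis; with |DG| = 37.7, G = D + 37.7·(cos -22.10°, sin -22.10°) = (42.82, -32.67). The perpendicularity gives GR at right angles to DG; with |GR| = 24.6 on the right of DG, R = G + 24.6·(-0.3762, -0.9265) = (33.56, -55.46). Then |JR| = |R − J| = 64.83.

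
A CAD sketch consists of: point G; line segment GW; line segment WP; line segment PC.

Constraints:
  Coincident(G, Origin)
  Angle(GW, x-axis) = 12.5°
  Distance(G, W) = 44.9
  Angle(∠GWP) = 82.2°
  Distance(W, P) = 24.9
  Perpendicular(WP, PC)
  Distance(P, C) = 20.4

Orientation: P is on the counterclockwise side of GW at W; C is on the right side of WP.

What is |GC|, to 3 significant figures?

67.6

G is at the origin; GW runs at 12.5° with length 44.9, so W = 44.9·(cos 12.5°, sin 12.5°) = (43.8, 9.72). ∠GWP = 82.2°, so WP runs at 12.5° + (180° − 82.2°) = 110° from the x-axis; with |WP| = 24.9, P = W + 24.9·(cos 110°, sin 110°) = (35.2, 33.1). WP is perpendicular to PC; with |PC| = 20.4 on the right of WP, C = P + 20.4·(0.938, 0.347) = (54.3, 40.1). Then |GC| = |C − G| = 67.6.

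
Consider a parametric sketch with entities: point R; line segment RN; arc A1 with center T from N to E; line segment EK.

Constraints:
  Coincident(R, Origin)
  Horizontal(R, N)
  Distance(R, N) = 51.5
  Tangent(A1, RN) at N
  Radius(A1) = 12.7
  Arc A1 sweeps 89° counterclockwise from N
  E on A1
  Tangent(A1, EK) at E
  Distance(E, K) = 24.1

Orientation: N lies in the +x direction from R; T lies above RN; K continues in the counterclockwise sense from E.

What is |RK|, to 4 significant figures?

74.25

R is at the origin; RN is horizontal with |RN| = 51.5 and N on the +x side, so N = (51.50, 0.000). The tangent condition forces TN to be normal to RN, so T = N + (0, 12.7) = (51.50, 12.70). On A1, N sits at bearing -90° from T; an 89° counterclockwise sweep puts E at bearing -1°, so E = T + 12.7·(cos -1°, sin -1°) = (64.20, 12.48). Since A1 is tangent to EK there, TE ⟂ EK, so EK runs along (−sin -1°, cos -1°); with |EK| = 24.1, K = (64.62, 36.57). Then |RK| = |K − R| = 74.25.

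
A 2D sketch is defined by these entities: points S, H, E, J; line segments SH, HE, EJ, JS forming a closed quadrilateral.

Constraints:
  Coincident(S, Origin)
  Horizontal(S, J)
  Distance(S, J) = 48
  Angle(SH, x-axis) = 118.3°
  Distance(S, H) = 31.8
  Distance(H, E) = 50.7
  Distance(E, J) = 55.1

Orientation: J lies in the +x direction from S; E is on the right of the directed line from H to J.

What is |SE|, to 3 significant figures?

21.4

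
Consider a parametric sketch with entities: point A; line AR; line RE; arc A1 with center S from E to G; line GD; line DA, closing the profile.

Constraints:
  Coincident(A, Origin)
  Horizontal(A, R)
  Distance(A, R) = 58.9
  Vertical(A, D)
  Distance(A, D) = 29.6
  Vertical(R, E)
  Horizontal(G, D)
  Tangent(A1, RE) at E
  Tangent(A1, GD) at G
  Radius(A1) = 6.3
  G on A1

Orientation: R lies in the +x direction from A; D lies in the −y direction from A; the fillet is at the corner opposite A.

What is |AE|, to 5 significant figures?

63.341

The virtual corner opposite A is at (58.900, -29.600). Tangency of A1 to RE means the radius SE is perpendicular to RE and since A1 is tangent to GD there, SG ⟂ GD, with radius 6.3, so the center S sits 6.3 in from both sides at S = (52.600, -23.300). That places the tangent points at E = (58.900, -23.300) on RE and G = (52.600, -29.600) on GD. Then |AE| = |E − A| = 63.341.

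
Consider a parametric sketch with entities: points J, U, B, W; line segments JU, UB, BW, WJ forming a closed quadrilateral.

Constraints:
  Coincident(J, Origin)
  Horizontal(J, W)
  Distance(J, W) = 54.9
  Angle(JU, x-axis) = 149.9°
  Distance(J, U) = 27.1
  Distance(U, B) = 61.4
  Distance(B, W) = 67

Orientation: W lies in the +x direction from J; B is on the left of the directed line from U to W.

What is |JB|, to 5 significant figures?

60.468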